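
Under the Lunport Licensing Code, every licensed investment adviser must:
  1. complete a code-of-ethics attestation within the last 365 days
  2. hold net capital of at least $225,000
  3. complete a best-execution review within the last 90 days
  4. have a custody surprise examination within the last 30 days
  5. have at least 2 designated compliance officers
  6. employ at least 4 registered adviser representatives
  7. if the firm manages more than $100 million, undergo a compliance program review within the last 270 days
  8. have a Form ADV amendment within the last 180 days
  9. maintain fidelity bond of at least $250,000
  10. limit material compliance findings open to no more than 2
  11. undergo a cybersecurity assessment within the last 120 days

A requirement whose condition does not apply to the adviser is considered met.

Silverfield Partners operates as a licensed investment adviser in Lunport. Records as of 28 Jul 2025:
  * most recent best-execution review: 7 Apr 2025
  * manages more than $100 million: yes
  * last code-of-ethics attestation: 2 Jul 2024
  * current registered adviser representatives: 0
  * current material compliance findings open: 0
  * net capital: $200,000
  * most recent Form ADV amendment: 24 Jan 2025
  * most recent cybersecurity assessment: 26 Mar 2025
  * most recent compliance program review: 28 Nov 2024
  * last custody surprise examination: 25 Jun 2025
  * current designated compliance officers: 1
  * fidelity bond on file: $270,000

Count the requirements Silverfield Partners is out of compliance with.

8

1. code-of-ethics attestation 391 days ago vs limit 365 → not met
2. net capital $200,000 < $225,000 → not met
3. best-execution review 112 days ago vs limit 90 → not met
4. custody surprise examination 33 days ago vs limit 30 → not met
5. designated compliance officers 1 < 2 → not met
6. registered adviser representatives 0 < 4 → not met
7. condition 'manages more than $100 million' holds; compliance program review 242 days ago vs limit 270 → met
8. Form ADV amendment 185 days ago vs limit 180 → not met
9. fidelity bond $270,000 ≥ $250,000 → met
10. material compliance findings open 0 ≤ 2 → met
11. cybersecurity assessment 124 days ago vs limit 120 → not met
Not met: 8 of 11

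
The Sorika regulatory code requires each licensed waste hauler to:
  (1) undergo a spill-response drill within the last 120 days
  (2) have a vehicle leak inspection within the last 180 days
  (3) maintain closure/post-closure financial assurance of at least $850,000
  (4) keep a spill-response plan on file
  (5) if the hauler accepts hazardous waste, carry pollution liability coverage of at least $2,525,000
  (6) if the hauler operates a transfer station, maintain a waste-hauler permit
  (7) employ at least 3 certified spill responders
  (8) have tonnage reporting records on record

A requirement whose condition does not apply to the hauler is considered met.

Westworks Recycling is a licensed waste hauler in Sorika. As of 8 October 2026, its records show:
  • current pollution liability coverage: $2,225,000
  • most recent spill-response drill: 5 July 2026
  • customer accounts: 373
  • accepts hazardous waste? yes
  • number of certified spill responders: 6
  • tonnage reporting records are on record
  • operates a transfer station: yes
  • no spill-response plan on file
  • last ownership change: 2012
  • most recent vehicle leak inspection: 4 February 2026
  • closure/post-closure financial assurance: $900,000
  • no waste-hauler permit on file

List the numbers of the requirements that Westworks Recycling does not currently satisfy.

1. spill-response drill 95 days ago vs limit 120 → met
2. vehicle leak inspection 246 days ago vs limit 180 → not met
3. closure/post-closure financial assurance $900,000 ≥ $850,000 → met
4. spill-response plan absent → not met
5. condition 'accepts hazardous waste' holds; pollution liability coverage $2,225,000 < $2,525,000 → not met
6. condition 'operates a transfer station' holds; waste-hauler permit absent → not met
7. certified spill responders 6 ≥ 3 → met
8. tonnage reporting records present → met
Not met: 2, 4, 5, 6

2, 4, 5, 6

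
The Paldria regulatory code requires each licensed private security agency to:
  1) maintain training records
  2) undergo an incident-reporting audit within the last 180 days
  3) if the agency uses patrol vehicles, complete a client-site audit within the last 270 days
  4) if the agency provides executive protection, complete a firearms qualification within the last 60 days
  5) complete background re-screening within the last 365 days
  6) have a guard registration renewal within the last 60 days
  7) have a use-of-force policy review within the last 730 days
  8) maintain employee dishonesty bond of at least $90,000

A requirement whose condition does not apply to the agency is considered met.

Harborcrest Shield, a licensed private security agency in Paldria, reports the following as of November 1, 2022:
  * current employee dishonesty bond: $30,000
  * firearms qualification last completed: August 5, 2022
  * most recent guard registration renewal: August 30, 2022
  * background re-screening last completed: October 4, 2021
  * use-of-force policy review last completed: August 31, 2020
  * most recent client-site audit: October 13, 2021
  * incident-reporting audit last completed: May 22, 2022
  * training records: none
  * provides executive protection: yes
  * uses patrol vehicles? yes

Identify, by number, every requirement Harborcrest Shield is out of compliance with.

1. training records absent → not met
2. incident-reporting audit 163 days ago vs limit 180 → met
3. condition 'uses patrol vehicles' holds; client-site audit 384 days ago vs limit 270 → not met
4. condition 'provides executive protection' holds; firearms qualification 88 days ago vs limit 60 → not met
5. background re-screening 393 days ago vs limit 365 → not met
6. guard registration renewal 63 days ago vs limit 60 → not met
7. use-of-force policy review 792 days ago vs limit 730 → not met
8. employee dishonesty bond $30,000 < $90,000 → not met
Not met: 1, 3, 4, 5, 6, 7, 8

1, 3, 4, 5, 6, 7, 8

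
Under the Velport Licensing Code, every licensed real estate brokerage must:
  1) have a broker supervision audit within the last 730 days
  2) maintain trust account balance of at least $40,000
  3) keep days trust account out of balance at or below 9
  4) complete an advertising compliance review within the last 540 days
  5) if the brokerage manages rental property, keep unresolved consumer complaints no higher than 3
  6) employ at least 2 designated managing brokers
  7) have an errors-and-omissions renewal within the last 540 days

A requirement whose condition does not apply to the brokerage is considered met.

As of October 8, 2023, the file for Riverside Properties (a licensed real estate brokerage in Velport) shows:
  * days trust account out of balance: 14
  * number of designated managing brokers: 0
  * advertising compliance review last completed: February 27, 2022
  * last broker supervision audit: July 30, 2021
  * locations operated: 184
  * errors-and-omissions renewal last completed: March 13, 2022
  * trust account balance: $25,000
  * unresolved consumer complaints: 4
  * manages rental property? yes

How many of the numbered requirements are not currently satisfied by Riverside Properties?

7

1. broker supervision audit 800 days ago vs limit 730 → not met
2. trust account balance $25,000 < $40,000 → not met
3. days trust account out of balance 14 > 9 → not met
4. advertising compliance review 588 days ago vs limit 540 → not met
5. condition 'manages rental property' holds; unresolved consumer complaints 4 > 3 → not met
6. designated managing brokers 0 < 2 → not met
7. errors-and-omissions renewal 574 days ago vs limit 540 → not met
Not met: 7 of 7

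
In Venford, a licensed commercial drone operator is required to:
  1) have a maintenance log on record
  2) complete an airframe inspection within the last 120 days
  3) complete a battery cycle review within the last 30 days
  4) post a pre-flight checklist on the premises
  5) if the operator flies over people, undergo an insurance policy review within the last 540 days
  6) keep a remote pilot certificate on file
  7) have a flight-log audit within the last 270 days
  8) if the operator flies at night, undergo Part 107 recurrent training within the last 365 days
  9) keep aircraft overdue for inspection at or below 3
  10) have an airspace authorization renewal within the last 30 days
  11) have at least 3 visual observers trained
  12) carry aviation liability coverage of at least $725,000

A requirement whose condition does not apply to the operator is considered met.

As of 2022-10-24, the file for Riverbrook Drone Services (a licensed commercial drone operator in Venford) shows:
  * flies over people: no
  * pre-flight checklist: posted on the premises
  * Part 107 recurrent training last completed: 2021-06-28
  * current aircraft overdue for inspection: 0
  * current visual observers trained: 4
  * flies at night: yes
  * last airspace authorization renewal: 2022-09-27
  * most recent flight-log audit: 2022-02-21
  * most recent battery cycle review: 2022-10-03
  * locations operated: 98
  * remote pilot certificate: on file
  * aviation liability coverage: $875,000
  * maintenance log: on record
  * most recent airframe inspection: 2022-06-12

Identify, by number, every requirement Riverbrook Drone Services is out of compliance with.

1. maintenance log present → met
2. airframe inspection 134 days ago vs limit 120 → not met
3. battery cycle review 21 days ago vs limit 30 → met
4. pre-flight checklist present → met
5. condition 'flies over people' does not hold → requirement n/a → met
6. remote pilot certificate present → met
7. flight-log audit 245 days ago vs limit 270 → met
8. condition 'flies at night' holds; Part 107 recurrent training 483 days ago vs limit 365 → not met
9. aircraft overdue for inspection 0 ≤ 3 → met
10. airspace authorization renewal 27 days ago vs limit 30 → met
11. visual observers trained 4 ≥ 3 → met
12. aviation liability coverage $875,000 ≥ $725,000 → met
Not met: 2, 8

2, 8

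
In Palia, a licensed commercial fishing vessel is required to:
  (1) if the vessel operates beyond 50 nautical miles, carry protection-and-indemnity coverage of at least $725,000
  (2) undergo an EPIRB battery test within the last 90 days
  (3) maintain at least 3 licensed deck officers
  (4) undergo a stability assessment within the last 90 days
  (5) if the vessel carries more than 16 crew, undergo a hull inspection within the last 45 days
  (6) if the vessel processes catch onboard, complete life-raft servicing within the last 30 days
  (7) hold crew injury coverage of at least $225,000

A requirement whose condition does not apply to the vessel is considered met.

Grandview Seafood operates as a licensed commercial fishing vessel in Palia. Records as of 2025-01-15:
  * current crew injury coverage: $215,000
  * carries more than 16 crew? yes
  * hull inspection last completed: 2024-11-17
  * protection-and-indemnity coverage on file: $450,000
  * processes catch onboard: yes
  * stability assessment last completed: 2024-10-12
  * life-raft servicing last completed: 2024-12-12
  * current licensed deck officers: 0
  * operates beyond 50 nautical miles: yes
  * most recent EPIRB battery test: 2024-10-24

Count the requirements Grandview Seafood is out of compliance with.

6

1. condition 'operates beyond 50 nautical miles' holds; protection-and-indemnity coverage $450,000 < $725,000 → not met
2. EPIRB battery test 83 days ago vs limit 90 → met
3. licensed deck officers 0 < 3 → not met
4. stability assessment 95 days ago vs limit 90 → not met
5. condition 'carries more than 16 crew' holds; hull inspection 59 days ago vs limit 45 → not met
6. condition 'processes catch onboard' holds; life-raft servicing 34 days ago vs limit 30 → not met
7. crew injury coverage $215,000 < $225,000 → not met
Not met: 6 of 7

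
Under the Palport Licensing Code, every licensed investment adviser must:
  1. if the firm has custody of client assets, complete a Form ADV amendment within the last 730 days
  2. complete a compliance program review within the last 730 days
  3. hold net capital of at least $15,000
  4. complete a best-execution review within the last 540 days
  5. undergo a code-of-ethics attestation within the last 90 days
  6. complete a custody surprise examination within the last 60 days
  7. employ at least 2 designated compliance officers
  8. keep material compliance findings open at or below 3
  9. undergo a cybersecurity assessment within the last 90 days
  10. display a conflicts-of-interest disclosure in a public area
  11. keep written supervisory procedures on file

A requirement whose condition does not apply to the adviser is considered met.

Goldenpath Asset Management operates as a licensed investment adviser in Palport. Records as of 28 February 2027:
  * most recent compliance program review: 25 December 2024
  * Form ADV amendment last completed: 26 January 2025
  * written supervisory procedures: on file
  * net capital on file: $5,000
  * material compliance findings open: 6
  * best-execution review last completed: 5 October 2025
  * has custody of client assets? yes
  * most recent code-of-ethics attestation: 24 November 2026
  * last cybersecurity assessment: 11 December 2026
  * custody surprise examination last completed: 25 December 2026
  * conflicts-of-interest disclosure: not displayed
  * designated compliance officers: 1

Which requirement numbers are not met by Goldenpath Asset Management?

1. condition 'has custody of client assets' holds; Form ADV amendment 763 days ago vs limit 730 → not met
2. compliance program review 795 days ago vs limit 730 → not met
3. net capital $5,000 < $15,000 → not met
4. best-execution review 511 days ago vs limit 540 → met
5. code-of-ethics attestation 96 days ago vs limit 90 → not met
6. custody surprise examination 65 days ago vs limit 60 → not met
7. designated compliance officers 1 < 2 → not met
8. material compliance findings open 6 > 3 → not met
9. cybersecurity assessment 79 days ago vs limit 90 → met
10. conflicts-of-interest disclosure absent → not met
11. written supervisory procedures present → met
Not met: 1, 2, 3, 5, 6, 7, 8, 10

1, 2, 3, 5, 6, 7, 8, 10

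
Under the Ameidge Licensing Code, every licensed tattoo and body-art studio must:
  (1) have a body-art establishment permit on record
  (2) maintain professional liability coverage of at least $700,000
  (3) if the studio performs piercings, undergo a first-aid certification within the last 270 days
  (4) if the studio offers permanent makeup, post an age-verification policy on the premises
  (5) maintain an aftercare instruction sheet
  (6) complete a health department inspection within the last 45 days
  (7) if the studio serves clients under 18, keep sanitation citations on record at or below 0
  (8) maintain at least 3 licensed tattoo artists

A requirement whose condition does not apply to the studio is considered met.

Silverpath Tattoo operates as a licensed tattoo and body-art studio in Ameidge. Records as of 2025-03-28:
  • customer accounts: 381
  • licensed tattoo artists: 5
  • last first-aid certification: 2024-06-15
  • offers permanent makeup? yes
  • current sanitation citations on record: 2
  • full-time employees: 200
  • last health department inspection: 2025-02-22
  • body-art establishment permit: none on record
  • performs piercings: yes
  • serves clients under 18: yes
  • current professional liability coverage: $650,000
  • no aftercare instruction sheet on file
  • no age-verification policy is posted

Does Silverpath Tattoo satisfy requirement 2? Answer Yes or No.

No

2. professional liability coverage $650,000 < $700,000 → not met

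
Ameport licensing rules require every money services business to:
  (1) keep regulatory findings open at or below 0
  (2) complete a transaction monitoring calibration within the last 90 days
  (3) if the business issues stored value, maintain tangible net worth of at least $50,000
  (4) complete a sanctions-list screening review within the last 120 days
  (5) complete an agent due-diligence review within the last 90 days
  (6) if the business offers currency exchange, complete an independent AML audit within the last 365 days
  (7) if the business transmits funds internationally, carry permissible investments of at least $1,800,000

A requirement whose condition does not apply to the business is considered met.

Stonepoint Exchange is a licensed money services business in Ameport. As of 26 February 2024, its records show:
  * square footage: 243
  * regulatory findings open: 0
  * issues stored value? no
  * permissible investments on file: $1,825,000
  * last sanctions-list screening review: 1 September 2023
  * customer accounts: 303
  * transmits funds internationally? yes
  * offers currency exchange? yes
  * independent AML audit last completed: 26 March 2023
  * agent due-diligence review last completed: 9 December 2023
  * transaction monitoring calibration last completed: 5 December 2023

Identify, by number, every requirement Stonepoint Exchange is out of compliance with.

4

1. regulatory findings open 0 ≤ 0 → met
2. transaction monitoring calibration 83 days ago vs limit 90 → met
3. condition 'issues stored value' does not hold → requirement n/a → met
4. sanctions-list screening review 178 days ago vs limit 120 → not met
5. agent due-diligence review 79 days ago vs limit 90 → met
6. condition 'offers currency exchange' holds; independent AML audit 337 days ago vs limit 365 → met
7. condition 'transmits funds internationally' holds; permissible investments $1,825,000 ≥ $1,800,000 → met
Not met: 4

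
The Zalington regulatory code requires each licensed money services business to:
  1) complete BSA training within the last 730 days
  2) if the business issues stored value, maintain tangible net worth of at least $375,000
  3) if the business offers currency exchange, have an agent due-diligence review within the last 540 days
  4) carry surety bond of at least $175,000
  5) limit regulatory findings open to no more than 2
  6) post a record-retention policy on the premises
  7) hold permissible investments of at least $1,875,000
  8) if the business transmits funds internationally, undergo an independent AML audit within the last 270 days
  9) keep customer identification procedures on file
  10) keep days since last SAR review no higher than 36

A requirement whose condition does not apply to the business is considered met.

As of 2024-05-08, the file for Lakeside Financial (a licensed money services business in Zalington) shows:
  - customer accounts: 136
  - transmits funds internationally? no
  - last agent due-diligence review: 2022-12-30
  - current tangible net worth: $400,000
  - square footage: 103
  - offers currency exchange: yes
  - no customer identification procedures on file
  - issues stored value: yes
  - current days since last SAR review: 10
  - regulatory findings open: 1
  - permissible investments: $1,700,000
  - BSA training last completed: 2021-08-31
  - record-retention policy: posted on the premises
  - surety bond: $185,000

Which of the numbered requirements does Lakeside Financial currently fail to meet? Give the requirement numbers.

1, 7, 9

1. BSA training 981 days ago vs limit 730 → not met
2. condition 'issues stored value' holds; tangible net worth $400,000 ≥ $375,000 → met
3. condition 'offers currency exchange' holds; agent due-diligence review 495 days ago vs limit 540 → met
4. surety bond $185,000 ≥ $175,000 → met
5. regulatory findings open 1 ≤ 2 → met
6. record-retention policy present → met
7. permissible investments $1,700,000 < $1,875,000 → not met
8. condition 'transmits funds internationally' does not hold → requirement n/a → met
9. customer identification procedures absent → not met
10. days since last SAR review 10 ≤ 36 → met
Not met: 1, 7, 9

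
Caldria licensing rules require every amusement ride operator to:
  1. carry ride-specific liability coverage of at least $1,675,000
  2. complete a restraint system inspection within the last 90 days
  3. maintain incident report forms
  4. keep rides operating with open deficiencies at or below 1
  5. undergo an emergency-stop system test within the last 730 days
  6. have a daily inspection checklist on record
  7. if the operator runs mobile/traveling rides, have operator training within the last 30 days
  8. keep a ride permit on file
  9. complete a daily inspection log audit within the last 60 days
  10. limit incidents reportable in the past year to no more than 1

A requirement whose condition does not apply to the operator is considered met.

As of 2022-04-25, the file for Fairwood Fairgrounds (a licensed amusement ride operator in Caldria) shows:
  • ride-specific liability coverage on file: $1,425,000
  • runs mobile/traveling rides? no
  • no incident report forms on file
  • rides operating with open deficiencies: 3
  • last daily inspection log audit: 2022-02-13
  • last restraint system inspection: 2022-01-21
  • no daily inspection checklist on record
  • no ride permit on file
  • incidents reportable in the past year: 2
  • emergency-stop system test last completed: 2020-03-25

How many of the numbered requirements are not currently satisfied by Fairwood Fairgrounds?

1. ride-specific liability coverage $1,425,000 < $1,675,000 → not met
2. restraint system inspection 94 days ago vs limit 90 → not met
3. incident report forms absent → not met
4. rides operating with open deficiencies 3 > 1 → not met
5. emergency-stop system test 761 days ago vs limit 730 → not met
6. daily inspection checklist absent → not met
7. condition 'runs mobile/traveling rides' does not hold → requirement n/a → met
8. ride permit absent → not met
9. daily inspection log audit 71 days ago vs limit 60 → not met
10. incidents reportable in the past year 2 > 1 → not met
Not met: 9 of 10

9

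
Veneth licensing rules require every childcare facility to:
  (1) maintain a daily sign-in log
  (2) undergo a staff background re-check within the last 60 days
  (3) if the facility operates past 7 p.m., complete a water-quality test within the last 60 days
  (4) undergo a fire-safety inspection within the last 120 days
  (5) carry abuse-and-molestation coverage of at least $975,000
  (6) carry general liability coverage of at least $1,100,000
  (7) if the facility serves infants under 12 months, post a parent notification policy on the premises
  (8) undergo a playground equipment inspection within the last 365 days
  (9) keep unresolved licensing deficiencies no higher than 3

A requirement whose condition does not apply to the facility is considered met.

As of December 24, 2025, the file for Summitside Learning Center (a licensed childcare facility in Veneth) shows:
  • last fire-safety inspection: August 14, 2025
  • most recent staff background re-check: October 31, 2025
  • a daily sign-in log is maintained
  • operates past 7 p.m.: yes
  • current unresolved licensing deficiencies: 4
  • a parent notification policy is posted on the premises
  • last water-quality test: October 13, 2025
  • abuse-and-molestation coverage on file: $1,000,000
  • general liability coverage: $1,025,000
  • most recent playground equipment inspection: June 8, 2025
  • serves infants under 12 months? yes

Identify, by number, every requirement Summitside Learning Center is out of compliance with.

3, 4, 6, 9

1. daily sign-in log present → met
2. staff background re-check 54 days ago vs limit 60 → met
3. condition 'operates past 7 p.m.' holds; water-quality test 72 days ago vs limit 60 → not met
4. fire-safety inspection 132 days ago vs limit 120 → not met
5. abuse-and-molestation coverage $1,000,000 ≥ $975,000 → met
6. general liability coverage $1,025,000 < $1,100,000 → not met
7. condition 'serves infants under 12 months' holds; parent notification policy present → met
8. playground equipment inspection 199 days ago vs limit 365 → met
9. unresolved licensing deficiencies 4 > 3 → not met
Not met: 3, 4, 6, 9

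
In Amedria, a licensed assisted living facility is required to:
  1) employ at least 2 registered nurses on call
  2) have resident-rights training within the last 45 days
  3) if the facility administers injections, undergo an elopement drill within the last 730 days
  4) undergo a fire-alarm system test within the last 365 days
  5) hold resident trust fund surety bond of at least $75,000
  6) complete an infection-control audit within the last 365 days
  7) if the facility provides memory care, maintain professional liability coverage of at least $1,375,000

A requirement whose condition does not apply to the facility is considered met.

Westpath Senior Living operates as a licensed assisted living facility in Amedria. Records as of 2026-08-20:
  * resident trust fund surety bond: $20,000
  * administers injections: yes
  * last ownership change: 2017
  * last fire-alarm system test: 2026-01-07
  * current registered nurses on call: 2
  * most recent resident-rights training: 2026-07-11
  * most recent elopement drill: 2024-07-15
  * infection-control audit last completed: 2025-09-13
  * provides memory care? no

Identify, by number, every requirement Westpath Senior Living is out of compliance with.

1. registered nurses on call 2 ≥ 2 → met
2. resident-rights training 40 days ago vs limit 45 → met
3. condition 'administers injections' holds; elopement drill 766 days ago vs limit 730 → not met
4. fire-alarm system test 225 days ago vs limit 365 → met
5. resident trust fund surety bond $20,000 < $75,000 → not met
6. infection-control audit 341 days ago vs limit 365 → met
7. condition 'provides memory care' does not hold → requirement n/a → met
Not met: 3, 5

3, 5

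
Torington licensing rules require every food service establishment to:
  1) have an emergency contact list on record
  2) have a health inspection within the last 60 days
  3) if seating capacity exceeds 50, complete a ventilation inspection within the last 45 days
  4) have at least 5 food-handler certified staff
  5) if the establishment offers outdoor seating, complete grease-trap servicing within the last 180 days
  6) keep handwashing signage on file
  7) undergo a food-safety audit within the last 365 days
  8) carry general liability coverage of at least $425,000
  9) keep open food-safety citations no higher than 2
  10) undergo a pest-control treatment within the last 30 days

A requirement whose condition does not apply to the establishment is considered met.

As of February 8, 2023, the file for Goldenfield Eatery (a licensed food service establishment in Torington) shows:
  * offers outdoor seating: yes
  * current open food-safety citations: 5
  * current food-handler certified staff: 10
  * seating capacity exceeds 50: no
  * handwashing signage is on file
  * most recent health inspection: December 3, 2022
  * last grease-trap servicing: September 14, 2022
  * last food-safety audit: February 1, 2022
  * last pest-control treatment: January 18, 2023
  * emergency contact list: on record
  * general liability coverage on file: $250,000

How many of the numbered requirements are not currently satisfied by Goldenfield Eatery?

1. emergency contact list present → met
2. health inspection 67 days ago vs limit 60 → not met
3. condition 'seating capacity exceeds 50' does not hold → requirement n/a → met
4. food-handler certified staff 10 ≥ 5 → met
5. condition 'offers outdoor seating' holds; grease-trap servicing 147 days ago vs limit 180 → met
6. handwashing signage present → met
7. food-safety audit 372 days ago vs limit 365 → not met
8. general liability coverage $250,000 < $425,000 → not met
9. open food-safety citations 5 > 2 → not met
10. pest-control treatment 21 days ago vs limit 30 → met
Not met: 4 of 10

4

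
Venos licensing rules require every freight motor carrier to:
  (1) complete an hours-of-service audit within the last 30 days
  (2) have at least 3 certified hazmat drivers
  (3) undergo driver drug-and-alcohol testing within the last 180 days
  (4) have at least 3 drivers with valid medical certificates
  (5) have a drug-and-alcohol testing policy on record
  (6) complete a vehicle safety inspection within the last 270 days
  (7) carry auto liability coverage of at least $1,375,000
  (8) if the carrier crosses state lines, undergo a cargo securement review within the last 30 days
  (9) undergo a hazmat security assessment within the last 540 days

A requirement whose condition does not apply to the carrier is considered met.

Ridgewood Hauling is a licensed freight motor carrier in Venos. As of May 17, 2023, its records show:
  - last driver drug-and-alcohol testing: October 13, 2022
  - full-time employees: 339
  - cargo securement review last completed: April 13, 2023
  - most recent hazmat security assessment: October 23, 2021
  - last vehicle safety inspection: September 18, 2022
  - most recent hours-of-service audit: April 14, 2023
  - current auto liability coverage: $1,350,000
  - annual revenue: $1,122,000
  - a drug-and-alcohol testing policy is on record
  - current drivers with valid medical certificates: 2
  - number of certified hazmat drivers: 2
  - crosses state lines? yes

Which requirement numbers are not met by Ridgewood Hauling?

1, 2, 3, 4, 7, 8, 9

1. hours-of-service audit 33 days ago vs limit 30 → not met
2. certified hazmat drivers 2 < 3 → not met
3. driver drug-and-alcohol testing 216 days ago vs limit 180 → not met
4. drivers with valid medical certificates 2 < 3 → not met
5. drug-and-alcohol testing policy present → met
6. vehicle safety inspection 241 days ago vs limit 270 → met
7. auto liability coverage $1,350,000 < $1,375,000 → not met
8. condition 'crosses state lines' holds; cargo securement review 34 days ago vs limit 30 → not met
9. hazmat security assessment 571 days ago vs limit 540 → not met
Not met: 1, 2, 3, 4, 7, 8, 9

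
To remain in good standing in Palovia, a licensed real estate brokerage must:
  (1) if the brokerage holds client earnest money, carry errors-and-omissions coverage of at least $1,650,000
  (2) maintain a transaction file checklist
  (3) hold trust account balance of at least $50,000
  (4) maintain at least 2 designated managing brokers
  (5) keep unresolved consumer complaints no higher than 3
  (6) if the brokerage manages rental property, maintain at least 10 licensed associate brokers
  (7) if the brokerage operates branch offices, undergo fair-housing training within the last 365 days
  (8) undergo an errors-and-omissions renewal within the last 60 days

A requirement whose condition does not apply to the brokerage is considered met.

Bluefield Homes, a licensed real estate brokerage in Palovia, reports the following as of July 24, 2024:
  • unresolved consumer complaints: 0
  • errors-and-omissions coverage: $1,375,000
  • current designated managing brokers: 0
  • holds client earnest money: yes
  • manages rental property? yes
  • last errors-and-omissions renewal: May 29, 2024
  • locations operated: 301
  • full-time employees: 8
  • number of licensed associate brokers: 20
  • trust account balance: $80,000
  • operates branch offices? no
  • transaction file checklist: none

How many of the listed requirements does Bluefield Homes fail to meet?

3

1. condition 'holds client earnest money' holds; errors-and-omissions coverage $1,375,000 < $1,650,000 → not met
2. transaction file checklist absent → not met
3. trust account balance $80,000 ≥ $50,000 → met
4. designated managing brokers 0 < 2 → not met
5. unresolved consumer complaints 0 ≤ 3 → met
6. condition 'manages rental property' holds; licensed associate brokers 20 ≥ 10 → met
7. condition 'operates branch offices' does not hold → requirement n/a → met
8. errors-and-omissions renewal 56 days ago vs limit 60 → met
Not met: 3 of 8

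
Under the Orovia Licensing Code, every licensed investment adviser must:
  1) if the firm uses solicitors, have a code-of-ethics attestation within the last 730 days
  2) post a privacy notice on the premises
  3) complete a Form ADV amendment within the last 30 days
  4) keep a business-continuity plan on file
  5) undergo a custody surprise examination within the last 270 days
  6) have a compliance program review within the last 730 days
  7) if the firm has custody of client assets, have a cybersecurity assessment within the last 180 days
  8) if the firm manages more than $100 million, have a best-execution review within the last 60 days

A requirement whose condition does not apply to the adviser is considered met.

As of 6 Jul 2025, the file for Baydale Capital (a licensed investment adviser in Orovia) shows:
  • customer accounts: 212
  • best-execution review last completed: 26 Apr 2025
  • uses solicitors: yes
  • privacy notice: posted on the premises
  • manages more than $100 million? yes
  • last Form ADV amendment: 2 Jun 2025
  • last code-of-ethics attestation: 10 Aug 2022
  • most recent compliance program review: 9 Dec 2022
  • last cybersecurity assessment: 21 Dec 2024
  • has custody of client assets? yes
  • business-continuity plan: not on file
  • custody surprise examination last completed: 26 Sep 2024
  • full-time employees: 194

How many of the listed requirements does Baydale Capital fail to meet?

7

1. condition 'uses solicitors' holds; code-of-ethics attestation 1061 days ago vs limit 730 → not met
2. privacy notice present → met
3. Form ADV amendment 34 days ago vs limit 30 → not met
4. business-continuity plan absent → not met
5. custody surprise examination 283 days ago vs limit 270 → not met
6. compliance program review 940 days ago vs limit 730 → not met
7. condition 'has custody of client assets' holds; cybersecurity assessment 197 days ago vs limit 180 → not met
8. condition 'manages more than $100 million' holds; best-execution review 71 days ago vs limit 60 → not met
Not met: 7 of 8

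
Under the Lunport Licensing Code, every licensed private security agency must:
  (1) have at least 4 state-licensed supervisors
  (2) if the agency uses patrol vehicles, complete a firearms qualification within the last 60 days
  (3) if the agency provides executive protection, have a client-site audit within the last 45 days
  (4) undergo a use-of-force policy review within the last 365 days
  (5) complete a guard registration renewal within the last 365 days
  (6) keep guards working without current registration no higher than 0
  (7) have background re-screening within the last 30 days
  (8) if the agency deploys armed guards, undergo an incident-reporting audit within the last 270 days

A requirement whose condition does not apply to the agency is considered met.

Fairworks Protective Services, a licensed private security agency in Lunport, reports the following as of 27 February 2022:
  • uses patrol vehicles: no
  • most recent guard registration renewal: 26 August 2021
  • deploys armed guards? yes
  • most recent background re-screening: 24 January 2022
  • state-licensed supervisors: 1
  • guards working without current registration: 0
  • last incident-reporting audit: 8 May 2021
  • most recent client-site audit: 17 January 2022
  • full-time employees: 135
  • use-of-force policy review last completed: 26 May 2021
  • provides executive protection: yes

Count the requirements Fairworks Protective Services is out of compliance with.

1. state-licensed supervisors 1 < 4 → not met
2. condition 'uses patrol vehicles' does not hold → requirement n/a → met
3. condition 'provides executive protection' holds; client-site audit 41 days ago vs limit 45 → met
4. use-of-force policy review 277 days ago vs limit 365 → met
5. guard registration renewal 185 days ago vs limit 365 → met
6. guards working without current registration 0 ≤ 0 → met
7. background re-screening 34 days ago vs limit 30 → not met
8. condition 'deploys armed guards' holds; incident-reporting audit 295 days ago vs limit 270 → not met
Not met: 3 of 8

3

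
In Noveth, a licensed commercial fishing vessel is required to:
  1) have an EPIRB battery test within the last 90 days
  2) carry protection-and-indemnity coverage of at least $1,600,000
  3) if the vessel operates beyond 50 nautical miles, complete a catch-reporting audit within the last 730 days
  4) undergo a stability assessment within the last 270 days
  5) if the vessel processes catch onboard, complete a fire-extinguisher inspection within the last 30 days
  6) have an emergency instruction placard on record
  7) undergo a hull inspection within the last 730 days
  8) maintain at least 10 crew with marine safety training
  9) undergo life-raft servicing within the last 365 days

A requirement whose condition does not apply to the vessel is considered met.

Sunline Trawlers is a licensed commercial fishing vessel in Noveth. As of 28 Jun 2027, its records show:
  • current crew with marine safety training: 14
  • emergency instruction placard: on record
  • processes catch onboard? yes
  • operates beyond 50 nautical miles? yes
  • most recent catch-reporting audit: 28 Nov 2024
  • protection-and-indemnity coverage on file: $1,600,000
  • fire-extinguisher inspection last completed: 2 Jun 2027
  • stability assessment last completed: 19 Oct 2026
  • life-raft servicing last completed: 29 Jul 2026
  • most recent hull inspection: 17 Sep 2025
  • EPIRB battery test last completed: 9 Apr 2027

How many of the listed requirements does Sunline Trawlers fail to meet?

1

1. EPIRB battery test 80 days ago vs limit 90 → met
2. protection-and-indemnity coverage $1,600,000 ≥ $1,600,000 → met
3. condition 'operates beyond 50 nautical miles' holds; catch-reporting audit 942 days ago vs limit 730 → not met
4. stability assessment 252 days ago vs limit 270 → met
5. condition 'processes catch onboard' holds; fire-extinguisher inspection 26 days ago vs limit 30 → met
6. emergency instruction placard present → met
7. hull inspection 649 days ago vs limit 730 → met
8. crew with marine safety training 14 ≥ 10 → met
9. life-raft servicing 334 days ago vs limit 365 → met
Not met: 1 of 9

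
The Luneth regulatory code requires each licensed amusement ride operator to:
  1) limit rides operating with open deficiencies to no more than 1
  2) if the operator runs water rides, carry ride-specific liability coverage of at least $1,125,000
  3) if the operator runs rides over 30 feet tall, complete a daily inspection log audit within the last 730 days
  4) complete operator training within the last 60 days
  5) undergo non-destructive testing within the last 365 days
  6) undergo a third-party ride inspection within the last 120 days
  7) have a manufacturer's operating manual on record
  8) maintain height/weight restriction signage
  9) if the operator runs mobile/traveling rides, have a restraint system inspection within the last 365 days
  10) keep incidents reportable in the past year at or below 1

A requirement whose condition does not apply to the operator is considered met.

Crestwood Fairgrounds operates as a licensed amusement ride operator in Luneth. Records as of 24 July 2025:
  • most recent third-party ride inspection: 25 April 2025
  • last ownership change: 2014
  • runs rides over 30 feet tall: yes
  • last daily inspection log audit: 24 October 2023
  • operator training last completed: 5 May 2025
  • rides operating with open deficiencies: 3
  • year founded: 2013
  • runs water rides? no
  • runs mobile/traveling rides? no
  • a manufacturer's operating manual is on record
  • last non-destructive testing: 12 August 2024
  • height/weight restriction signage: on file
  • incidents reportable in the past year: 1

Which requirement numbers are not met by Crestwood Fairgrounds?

1, 4

1. rides operating with open deficiencies 3 > 1 → not met
2. condition 'runs water rides' does not hold → requirement n/a → met
3. condition 'runs rides over 30 feet tall' holds; daily inspection log audit 639 days ago vs limit 730 → met
4. operator training 80 days ago vs limit 60 → not met
5. non-destructive testing 346 days ago vs limit 365 → met
6. third-party ride inspection 90 days ago vs limit 120 → met
7. manufacturer's operating manual present → met
8. height/weight restriction signage present → met
9. condition 'runs mobile/traveling rides' does not hold → requirement n/a → met
10. incidents reportable in the past year 1 ≤ 1 → met
Not met: 1, 4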